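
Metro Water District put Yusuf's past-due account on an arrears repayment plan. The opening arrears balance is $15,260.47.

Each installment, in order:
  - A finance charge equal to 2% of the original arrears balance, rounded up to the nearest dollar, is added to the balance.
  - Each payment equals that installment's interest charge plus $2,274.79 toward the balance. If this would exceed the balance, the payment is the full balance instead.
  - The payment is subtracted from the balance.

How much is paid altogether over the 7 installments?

$17,402.47

# | Opening | Interest | Payment | End bal
1 | $15,260.47 | $306.00 | $2,580.79 | $12,985.68
2 | $12,985.68 | $306.00 | $2,580.79 | $10,710.89
3 | $10,710.89 | $306.00 | $2,580.79 | $8,436.10
4 | $8,436.10 | $306.00 | $2,580.79 | $6,161.31
5 | $6,161.31 | $306.00 | $2,580.79 | $3,886.52
6 | $3,886.52 | $306.00 | $2,580.79 | $1,611.73
7 | $1,611.73 | $306.00 | $1,917.73 | $0.00
Total paid: $17,402.47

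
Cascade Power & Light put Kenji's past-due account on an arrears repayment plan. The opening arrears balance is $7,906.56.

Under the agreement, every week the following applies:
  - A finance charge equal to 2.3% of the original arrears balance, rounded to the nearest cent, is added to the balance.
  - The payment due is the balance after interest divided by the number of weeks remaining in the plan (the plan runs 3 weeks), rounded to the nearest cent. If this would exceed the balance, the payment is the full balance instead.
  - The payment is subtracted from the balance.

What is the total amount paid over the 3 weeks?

$8,452.11

Week 1: opening $7,906.56; interest $181.85 → $8,088.41; payment $2,696.14; balance $5,392.27
Week 2: opening $5,392.27; interest $181.85 → $5,574.12; payment $2,787.06; balance $2,787.06
Week 3: opening $2,787.06; interest $181.85 → $2,968.91; payment $2,968.91; balance $0.00
Total paid: $8,452.11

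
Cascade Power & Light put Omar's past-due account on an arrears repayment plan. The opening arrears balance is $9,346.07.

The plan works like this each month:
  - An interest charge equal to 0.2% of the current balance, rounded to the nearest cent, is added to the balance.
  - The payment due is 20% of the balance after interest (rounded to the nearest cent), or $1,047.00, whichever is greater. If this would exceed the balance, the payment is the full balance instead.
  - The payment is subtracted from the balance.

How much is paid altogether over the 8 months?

Month 1: $9,346.07 +$18.69 interest = $9,364.76; pay $1,872.95 → $7,491.81
Month 2: $7,491.81 +$14.98 interest = $7,506.79; pay $1,501.36 → $6,005.43
Month 3: $6,005.43 +$12.01 interest = $6,017.44; pay $1,203.49 → $4,813.95
Month 4: $4,813.95 +$9.63 interest = $4,823.58; pay $1,047.00 → $3,776.58
Month 5: $3,776.58 +$7.55 interest = $3,784.13; pay $1,047.00 → $2,737.13
Month 6: $2,737.13 +$5.47 interest = $2,742.60; pay $1,047.00 → $1,695.60
Month 7: $1,695.60 +$3.39 interest = $1,698.99; pay $1,047.00 → $651.99
Month 8: $651.99 +$1.30 interest = $653.29; pay $653.29 → $0.00
Total paid: $9,419.09

$9,419.09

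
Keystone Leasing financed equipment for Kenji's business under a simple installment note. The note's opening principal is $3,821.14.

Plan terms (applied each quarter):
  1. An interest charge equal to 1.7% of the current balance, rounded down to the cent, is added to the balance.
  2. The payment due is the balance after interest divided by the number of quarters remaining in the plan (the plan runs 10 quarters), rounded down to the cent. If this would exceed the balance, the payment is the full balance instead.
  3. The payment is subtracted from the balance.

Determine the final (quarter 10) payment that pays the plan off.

Quarter 1: $3,821.14 +$64.95 interest = $3,886.09; pay $388.60 → $3,497.49
Quarter 2: $3,497.49 +$59.45 interest = $3,556.94; pay $395.21 → $3,161.73
Quarter 3: $3,161.73 +$53.74 interest = $3,215.47; pay $401.93 → $2,813.54
Quarter 4: $2,813.54 +$47.83 interest = $2,861.37; pay $408.76 → $2,452.61
Quarter 5: $2,452.61 +$41.69 interest = $2,494.30; pay $415.71 → $2,078.59
Quarter 6: $2,078.59 +$35.33 interest = $2,113.92; pay $422.78 → $1,691.14
Quarter 7: $1,691.14 +$28.74 interest = $1,719.88; pay $429.97 → $1,289.91
Quarter 8: $1,289.91 +$21.92 interest = $1,311.83; pay $437.27 → $874.56
Quarter 9: $874.56 +$14.86 interest = $889.42; pay $444.71 → $444.71
Quarter 10: $444.71 +$7.56 interest = $452.27; pay $452.27 → $0.00

$452.27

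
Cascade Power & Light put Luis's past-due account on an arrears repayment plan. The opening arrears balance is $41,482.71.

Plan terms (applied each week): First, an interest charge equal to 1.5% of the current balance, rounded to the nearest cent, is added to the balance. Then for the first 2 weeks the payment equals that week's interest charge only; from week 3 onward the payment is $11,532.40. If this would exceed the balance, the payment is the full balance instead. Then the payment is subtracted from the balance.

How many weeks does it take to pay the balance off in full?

Week 1: $41,482.71 +$622.24 interest = $42,104.95; pay $622.24 → $41,482.71
Week 2: $41,482.71 +$622.24 interest = $42,104.95; pay $622.24 → $41,482.71
Week 3: $41,482.71 +$622.24 interest = $42,104.95; pay $11,532.40 → $30,572.55
Week 4: $30,572.55 +$458.59 interest = $31,031.14; pay $11,532.40 → $19,498.74
Week 5: $19,498.74 +$292.48 interest = $19,791.22; pay $11,532.40 → $8,258.82
Week 6: $8,258.82 +$123.88 interest = $8,382.70; pay $8,382.70 → $0.00
Balance reaches $0.00 in week 6.

6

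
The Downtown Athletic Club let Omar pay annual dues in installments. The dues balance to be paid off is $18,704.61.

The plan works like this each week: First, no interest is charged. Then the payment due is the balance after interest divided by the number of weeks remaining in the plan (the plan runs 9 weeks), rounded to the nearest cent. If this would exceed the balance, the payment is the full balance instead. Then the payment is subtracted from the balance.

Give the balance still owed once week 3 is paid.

$12,469.74

Week 1: opening $18,704.61; payment $2,078.29; balance $16,626.32
Week 2: opening $16,626.32; payment $2,078.29; balance $14,548.03
Week 3: opening $14,548.03; payment $2,078.29; balance $12,469.74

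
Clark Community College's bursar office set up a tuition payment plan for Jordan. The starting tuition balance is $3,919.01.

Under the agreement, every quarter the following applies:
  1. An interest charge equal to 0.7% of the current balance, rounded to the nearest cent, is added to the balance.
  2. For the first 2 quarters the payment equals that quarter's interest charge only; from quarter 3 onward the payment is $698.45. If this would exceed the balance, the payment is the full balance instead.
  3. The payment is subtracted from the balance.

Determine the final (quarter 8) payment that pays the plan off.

Quarter 1: opening $3,919.01; interest $27.43 → $3,946.44; payment $27.43; balance $3,919.01
Quarter 2: opening $3,919.01; interest $27.43 → $3,946.44; payment $27.43; balance $3,919.01
Quarter 3: opening $3,919.01; interest $27.43 → $3,946.44; payment $698.45; balance $3,247.99
Quarter 4: opening $3,247.99; interest $22.74 → $3,270.73; payment $698.45; balance $2,572.28
Quarter 5: opening $2,572.28; interest $18.01 → $2,590.29; payment $698.45; balance $1,891.84
Quarter 6: opening $1,891.84; interest $13.24 → $1,905.08; payment $698.45; balance $1,206.63
Quarter 7: opening $1,206.63; interest $8.45 → $1,215.08; payment $698.45; balance $516.63
Quarter 8: opening $516.63; interest $3.62 → $520.25; payment $520.25; balance $0.00

$520.25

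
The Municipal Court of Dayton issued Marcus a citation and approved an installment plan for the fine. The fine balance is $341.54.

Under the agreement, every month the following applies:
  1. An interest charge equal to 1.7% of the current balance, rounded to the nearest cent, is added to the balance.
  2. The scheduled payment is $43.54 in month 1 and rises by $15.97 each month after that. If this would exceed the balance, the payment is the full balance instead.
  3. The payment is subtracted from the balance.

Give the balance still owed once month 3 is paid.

Month 1: $341.54 +$5.81 interest = $347.35; pay $43.54 → $303.81
Month 2: $303.81 +$5.16 interest = $308.97; pay $59.51 → $249.46
Month 3: $249.46 +$4.24 interest = $253.70; pay $75.48 → $178.22

$178.22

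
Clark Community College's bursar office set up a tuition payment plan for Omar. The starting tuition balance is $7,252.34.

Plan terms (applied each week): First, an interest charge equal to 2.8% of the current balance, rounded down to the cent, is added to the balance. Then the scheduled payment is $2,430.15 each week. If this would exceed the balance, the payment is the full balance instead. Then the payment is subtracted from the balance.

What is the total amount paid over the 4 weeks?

$7,683.40

# | Opening | Interest | Payment | End bal
1 | $7,252.34 | $203.06 | $2,430.15 | $5,025.25
2 | $5,025.25 | $140.70 | $2,430.15 | $2,735.80
3 | $2,735.80 | $76.60 | $2,430.15 | $382.25
4 | $382.25 | $10.70 | $392.95 | $0.00
Total paid: $7,683.40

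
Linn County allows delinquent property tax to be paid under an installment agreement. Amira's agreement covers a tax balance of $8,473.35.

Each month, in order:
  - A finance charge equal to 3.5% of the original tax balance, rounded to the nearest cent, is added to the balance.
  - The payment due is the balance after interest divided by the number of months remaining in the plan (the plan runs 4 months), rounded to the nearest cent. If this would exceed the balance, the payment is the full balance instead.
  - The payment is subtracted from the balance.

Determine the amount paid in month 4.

$2,736.19

Month 1: opening $8,473.35; interest $296.57 → $8,769.92; payment $2,192.48; balance $6,577.44
Month 2: opening $6,577.44; interest $296.57 → $6,874.01; payment $2,291.34; balance $4,582.67
Month 3: opening $4,582.67; interest $296.57 → $4,879.24; payment $2,439.62; balance $2,439.62
Month 4: opening $2,439.62; interest $296.57 → $2,736.19; payment $2,736.19; balance $0.00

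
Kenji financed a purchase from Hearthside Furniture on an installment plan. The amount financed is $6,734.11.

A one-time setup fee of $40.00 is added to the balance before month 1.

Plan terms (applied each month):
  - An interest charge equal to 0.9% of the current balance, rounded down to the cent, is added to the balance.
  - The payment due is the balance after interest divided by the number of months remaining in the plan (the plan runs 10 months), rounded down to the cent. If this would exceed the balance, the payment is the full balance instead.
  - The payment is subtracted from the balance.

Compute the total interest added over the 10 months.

$344.48

# | Opening | Interest | Payment | End bal
1 | $6,774.11 | $60.96 | $683.50 | $6,151.57
2 | $6,151.57 | $55.36 | $689.65 | $5,517.28
3 | $5,517.28 | $49.65 | $695.86 | $4,871.07
4 | $4,871.07 | $43.83 | $702.12 | $4,212.78
5 | $4,212.78 | $37.91 | $708.44 | $3,542.25
6 | $3,542.25 | $31.88 | $714.82 | $2,859.31
7 | $2,859.31 | $25.73 | $721.26 | $2,163.78
8 | $2,163.78 | $19.47 | $727.75 | $1,455.50
9 | $1,455.50 | $13.09 | $734.29 | $734.30
10 | $734.30 | $6.60 | $740.90 | $0.00
Total interest: $60.96 + $55.36 + $49.65 + $43.83 + $37.91 + $31.88 + $25.73 + $19.47 + $13.09 + $6.60 = $344.48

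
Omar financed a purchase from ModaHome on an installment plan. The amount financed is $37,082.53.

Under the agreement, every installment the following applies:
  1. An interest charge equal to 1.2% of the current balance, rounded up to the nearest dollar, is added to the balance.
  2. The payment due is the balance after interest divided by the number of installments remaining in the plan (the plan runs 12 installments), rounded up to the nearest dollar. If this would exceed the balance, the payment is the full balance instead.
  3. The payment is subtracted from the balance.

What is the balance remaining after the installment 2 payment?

Installment 1: opening $37,082.53; interest $445.00 → $37,527.53; payment $3,128.00; balance $34,399.53
Installment 2: opening $34,399.53; interest $413.00 → $34,812.53; payment $3,165.00; balance $31,647.53

$31,647.53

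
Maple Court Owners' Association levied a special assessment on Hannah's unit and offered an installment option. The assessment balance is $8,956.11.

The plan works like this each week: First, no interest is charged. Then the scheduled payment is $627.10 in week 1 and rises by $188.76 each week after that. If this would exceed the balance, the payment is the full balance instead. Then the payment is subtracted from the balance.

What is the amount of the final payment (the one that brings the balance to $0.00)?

$602.45

Week 1: $8,956.11 − $627.10 → $8,329.01
Week 2: $8,329.01 − $815.86 → $7,513.15
Week 3: $7,513.15 − $1,004.62 → $6,508.53
Week 4: $6,508.53 − $1,193.38 → $5,315.15
Week 5: $5,315.15 − $1,382.14 → $3,933.01
Week 6: $3,933.01 − $1,570.90 → $2,362.11
Week 7: $2,362.11 − $1,759.66 → $602.45
Week 8: $602.45 − $602.45 → $0.00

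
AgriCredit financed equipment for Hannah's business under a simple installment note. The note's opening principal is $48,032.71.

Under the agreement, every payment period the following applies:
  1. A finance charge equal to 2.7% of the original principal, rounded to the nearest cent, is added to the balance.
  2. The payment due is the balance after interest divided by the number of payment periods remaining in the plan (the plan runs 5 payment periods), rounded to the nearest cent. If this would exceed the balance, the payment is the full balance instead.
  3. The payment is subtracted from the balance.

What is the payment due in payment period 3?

Payment period 1: $48,032.71 +$1,296.88 interest = $49,329.59; pay $9,865.92 → $39,463.67
Payment period 2: $39,463.67 +$1,296.88 interest = $40,760.55; pay $10,190.14 → $30,570.41
Payment period 3: $30,570.41 +$1,296.88 interest = $31,867.29; pay $10,622.43 → $21,244.86

$10,622.43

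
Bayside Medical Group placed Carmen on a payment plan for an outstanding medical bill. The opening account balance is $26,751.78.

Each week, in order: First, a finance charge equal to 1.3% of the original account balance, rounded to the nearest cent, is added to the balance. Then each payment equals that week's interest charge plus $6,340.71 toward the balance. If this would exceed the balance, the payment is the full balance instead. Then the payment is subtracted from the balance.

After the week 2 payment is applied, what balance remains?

Week 1: opening $26,751.78; interest $347.77 → $27,099.55; payment $6,688.48; balance $20,411.07
Week 2: opening $20,411.07; interest $347.77 → $20,758.84; payment $6,688.48; balance $14,070.36

$14,070.36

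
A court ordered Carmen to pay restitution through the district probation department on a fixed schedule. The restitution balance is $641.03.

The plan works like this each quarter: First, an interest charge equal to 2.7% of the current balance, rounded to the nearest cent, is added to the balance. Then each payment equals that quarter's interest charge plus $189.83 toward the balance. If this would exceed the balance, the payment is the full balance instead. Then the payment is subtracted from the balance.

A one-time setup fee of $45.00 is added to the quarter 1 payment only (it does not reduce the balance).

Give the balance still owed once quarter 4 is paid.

$0.00

Quarter 1: opening $641.03; interest $17.31 → $658.34; payment $207.14 (+ $45.00 fee); balance $451.20
Quarter 2: opening $451.20; interest $12.18 → $463.38; payment $202.01; balance $261.37
Quarter 3: opening $261.37; interest $7.06 → $268.43; payment $196.89; balance $71.54
Quarter 4: opening $71.54; interest $1.93 → $73.47; payment $73.47; balance $0.00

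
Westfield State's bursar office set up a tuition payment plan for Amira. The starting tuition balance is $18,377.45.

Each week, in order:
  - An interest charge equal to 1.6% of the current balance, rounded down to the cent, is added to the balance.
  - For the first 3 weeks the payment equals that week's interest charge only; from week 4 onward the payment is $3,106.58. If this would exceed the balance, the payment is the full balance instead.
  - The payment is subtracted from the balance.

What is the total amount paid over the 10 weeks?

Week 1: opening $18,377.45; interest $294.03 → $18,671.48; payment $294.03; balance $18,377.45
Week 2: opening $18,377.45; interest $294.03 → $18,671.48; payment $294.03; balance $18,377.45
Week 3: opening $18,377.45; interest $294.03 → $18,671.48; payment $294.03; balance $18,377.45
Week 4: opening $18,377.45; interest $294.03 → $18,671.48; payment $3,106.58; balance $15,564.90
Week 5: opening $15,564.90; interest $249.03 → $15,813.93; payment $3,106.58; balance $12,707.35
Week 6: opening $12,707.35; interest $203.31 → $12,910.66; payment $3,106.58; balance $9,804.08
Week 7: opening $9,804.08; interest $156.86 → $9,960.94; payment $3,106.58; balance $6,854.36
Week 8: opening $6,854.36; interest $109.66 → $6,964.02; payment $3,106.58; balance $3,857.44
Week 9: opening $3,857.44; interest $61.71 → $3,919.15; payment $3,106.58; balance $812.57
Week 10: opening $812.57; interest $13.00 → $825.57; payment $825.57; balance $0.00
Total paid: $20,347.14

$20,347.14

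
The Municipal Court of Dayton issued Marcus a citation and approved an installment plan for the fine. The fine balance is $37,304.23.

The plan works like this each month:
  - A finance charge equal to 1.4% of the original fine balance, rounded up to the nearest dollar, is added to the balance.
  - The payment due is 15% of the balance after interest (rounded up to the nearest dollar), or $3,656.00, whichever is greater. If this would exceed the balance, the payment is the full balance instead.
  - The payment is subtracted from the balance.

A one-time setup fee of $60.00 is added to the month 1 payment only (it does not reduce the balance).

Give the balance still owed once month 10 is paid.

$2,089.23

Month 1: opening $37,304.23; interest $523.00 → $37,827.23; payment $5,675.00 (+ $60.00 fee); balance $32,152.23
Month 2: opening $32,152.23; interest $523.00 → $32,675.23; payment $4,902.00; balance $27,773.23
Month 3: opening $27,773.23; interest $523.00 → $28,296.23; payment $4,245.00; balance $24,051.23
Month 4: opening $24,051.23; interest $523.00 → $24,574.23; payment $3,687.00; balance $20,887.23
Month 5: opening $20,887.23; interest $523.00 → $21,410.23; payment $3,656.00; balance $17,754.23
Month 6: opening $17,754.23; interest $523.00 → $18,277.23; payment $3,656.00; balance $14,621.23
Month 7: opening $14,621.23; interest $523.00 → $15,144.23; payment $3,656.00; balance $11,488.23
Month 8: opening $11,488.23; interest $523.00 → $12,011.23; payment $3,656.00; balance $8,355.23
Month 9: opening $8,355.23; interest $523.00 → $8,878.23; payment $3,656.00; balance $5,222.23
Month 10: opening $5,222.23; interest $523.00 → $5,745.23; payment $3,656.00; balance $2,089.23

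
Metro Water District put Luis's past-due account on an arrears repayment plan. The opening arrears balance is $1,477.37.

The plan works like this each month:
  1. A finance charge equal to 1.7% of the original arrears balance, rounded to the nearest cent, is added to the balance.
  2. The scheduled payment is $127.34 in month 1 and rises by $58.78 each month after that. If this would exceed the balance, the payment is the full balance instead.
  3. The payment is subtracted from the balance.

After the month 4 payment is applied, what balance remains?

$715.81

Month 1: $1,477.37 +$25.12 interest = $1,502.49; pay $127.34 → $1,375.15
Month 2: $1,375.15 +$25.12 interest = $1,400.27; pay $186.12 → $1,214.15
Month 3: $1,214.15 +$25.12 interest = $1,239.27; pay $244.90 → $994.37
Month 4: $994.37 +$25.12 interest = $1,019.49; pay $303.68 → $715.81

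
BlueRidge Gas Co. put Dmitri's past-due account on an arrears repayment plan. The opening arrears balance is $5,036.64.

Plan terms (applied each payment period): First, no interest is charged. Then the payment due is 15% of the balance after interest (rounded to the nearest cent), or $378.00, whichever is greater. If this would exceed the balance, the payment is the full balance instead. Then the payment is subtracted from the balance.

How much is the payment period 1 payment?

# | Opening | Payment | End bal
1 | $5,036.64 | $755.50 | $4,281.14

$755.50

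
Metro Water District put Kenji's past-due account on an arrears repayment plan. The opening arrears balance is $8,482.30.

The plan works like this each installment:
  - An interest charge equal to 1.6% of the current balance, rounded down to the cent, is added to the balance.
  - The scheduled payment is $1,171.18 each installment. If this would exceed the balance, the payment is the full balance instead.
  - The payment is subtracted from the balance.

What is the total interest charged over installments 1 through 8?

# | Opening | Interest | Payment | End bal
1 | $8,482.30 | $135.71 | $1,171.18 | $7,446.83
2 | $7,446.83 | $119.14 | $1,171.18 | $6,394.79
3 | $6,394.79 | $102.31 | $1,171.18 | $5,325.92
4 | $5,325.92 | $85.21 | $1,171.18 | $4,239.95
5 | $4,239.95 | $67.83 | $1,171.18 | $3,136.60
6 | $3,136.60 | $50.18 | $1,171.18 | $2,015.60
7 | $2,015.60 | $32.24 | $1,171.18 | $876.66
8 | $876.66 | $14.02 | $890.68 | $0.00
Total interest: $135.71 + $119.14 + $102.31 + $85.21 + $67.83 + $50.18 + $32.24 + $14.02 = $606.64

$606.64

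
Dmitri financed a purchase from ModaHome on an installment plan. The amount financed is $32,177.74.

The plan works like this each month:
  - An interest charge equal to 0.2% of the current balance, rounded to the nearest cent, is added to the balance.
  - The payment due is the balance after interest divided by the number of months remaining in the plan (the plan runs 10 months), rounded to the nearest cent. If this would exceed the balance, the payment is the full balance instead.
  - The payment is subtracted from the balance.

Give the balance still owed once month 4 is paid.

Month 1: $32,177.74 +$64.36 interest = $32,242.10; pay $3,224.21 → $29,017.89
Month 2: $29,017.89 +$58.04 interest = $29,075.93; pay $3,230.66 → $25,845.27
Month 3: $25,845.27 +$51.69 interest = $25,896.96; pay $3,237.12 → $22,659.84
Month 4: $22,659.84 +$45.32 interest = $22,705.16; pay $3,243.59 → $19,461.57

$19,461.57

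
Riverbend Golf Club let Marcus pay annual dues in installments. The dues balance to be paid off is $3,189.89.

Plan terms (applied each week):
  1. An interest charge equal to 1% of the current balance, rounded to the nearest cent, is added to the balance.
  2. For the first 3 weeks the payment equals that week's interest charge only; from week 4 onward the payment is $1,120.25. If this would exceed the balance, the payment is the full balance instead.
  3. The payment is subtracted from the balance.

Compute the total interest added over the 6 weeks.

Week 1: $3,189.89 +$31.90 interest = $3,221.79; pay $31.90 → $3,189.89
Week 2: $3,189.89 +$31.90 interest = $3,221.79; pay $31.90 → $3,189.89
Week 3: $3,189.89 +$31.90 interest = $3,221.79; pay $31.90 → $3,189.89
Week 4: $3,189.89 +$31.90 interest = $3,221.79; pay $1,120.25 → $2,101.54
Week 5: $2,101.54 +$21.02 interest = $2,122.56; pay $1,120.25 → $1,002.31
Week 6: $1,002.31 +$10.02 interest = $1,012.33; pay $1,012.33 → $0.00
Total interest: $31.90 + $31.90 + $31.90 + $31.90 + $21.02 + $10.02 = $158.64

$158.64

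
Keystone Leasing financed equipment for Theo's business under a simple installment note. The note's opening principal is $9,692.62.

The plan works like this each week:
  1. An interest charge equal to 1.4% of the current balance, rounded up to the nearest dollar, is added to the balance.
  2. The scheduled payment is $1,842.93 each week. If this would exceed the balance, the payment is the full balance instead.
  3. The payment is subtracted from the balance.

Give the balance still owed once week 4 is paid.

$2,719.90

Week 1: $9,692.62 +$136.00 interest = $9,828.62; pay $1,842.93 → $7,985.69
Week 2: $7,985.69 +$112.00 interest = $8,097.69; pay $1,842.93 → $6,254.76
Week 3: $6,254.76 +$88.00 interest = $6,342.76; pay $1,842.93 → $4,499.83
Week 4: $4,499.83 +$63.00 interest = $4,562.83; pay $1,842.93 → $2,719.90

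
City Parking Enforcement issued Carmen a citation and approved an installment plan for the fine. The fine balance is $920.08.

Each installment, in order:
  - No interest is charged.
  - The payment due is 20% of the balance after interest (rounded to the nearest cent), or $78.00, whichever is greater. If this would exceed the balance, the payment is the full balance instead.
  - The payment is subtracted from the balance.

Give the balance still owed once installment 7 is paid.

$142.86

Installment 1: $920.08 − $184.02 → $736.06
Installment 2: $736.06 − $147.21 → $588.85
Installment 3: $588.85 − $117.77 → $471.08
Installment 4: $471.08 − $94.22 → $376.86
Installment 5: $376.86 − $78.00 → $298.86
Installment 6: $298.86 − $78.00 → $220.86
Installment 7: $220.86 − $78.00 → $142.86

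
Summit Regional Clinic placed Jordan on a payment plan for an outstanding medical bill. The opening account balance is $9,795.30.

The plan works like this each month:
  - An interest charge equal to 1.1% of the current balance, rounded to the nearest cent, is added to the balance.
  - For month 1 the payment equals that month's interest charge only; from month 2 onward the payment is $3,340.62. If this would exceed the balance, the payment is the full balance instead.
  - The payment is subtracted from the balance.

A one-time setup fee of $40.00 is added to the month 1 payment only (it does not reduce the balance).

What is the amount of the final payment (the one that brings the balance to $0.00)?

$3,330.23

Month 1: $9,795.30 +$107.75 interest = $9,903.05; pay $107.75 (+ $40.00 fee) → $9,795.30
Month 2: $9,795.30 +$107.75 interest = $9,903.05; pay $3,340.62 → $6,562.43
Month 3: $6,562.43 +$72.19 interest = $6,634.62; pay $3,340.62 → $3,294.00
Month 4: $3,294.00 +$36.23 interest = $3,330.23; pay $3,330.23 → $0.00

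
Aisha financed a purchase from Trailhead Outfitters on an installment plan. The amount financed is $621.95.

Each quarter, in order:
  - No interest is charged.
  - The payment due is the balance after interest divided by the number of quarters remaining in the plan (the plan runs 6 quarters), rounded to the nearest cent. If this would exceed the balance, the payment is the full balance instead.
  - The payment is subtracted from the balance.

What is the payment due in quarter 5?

$103.66

Quarter 1: $621.95 − $103.66 → $518.29
Quarter 2: $518.29 − $103.66 → $414.63
Quarter 3: $414.63 − $103.66 → $310.97
Quarter 4: $310.97 − $103.66 → $207.31
Quarter 5: $207.31 − $103.66 → $103.65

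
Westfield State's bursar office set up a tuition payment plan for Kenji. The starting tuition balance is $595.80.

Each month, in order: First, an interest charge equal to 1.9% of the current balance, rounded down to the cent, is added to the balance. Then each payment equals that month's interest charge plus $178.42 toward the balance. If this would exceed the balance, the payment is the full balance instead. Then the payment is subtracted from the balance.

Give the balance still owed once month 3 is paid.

# | Opening | Interest | Payment | End bal
1 | $595.80 | $11.32 | $189.74 | $417.38
2 | $417.38 | $7.93 | $186.35 | $238.96
3 | $238.96 | $4.54 | $182.96 | $60.54

$60.54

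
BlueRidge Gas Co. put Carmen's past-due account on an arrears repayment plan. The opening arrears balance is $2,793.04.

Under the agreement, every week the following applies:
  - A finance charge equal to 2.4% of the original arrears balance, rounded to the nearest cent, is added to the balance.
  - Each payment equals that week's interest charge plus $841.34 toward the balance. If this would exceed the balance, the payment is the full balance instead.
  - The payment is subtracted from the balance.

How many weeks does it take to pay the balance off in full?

4

# | Opening | Interest | Payment | End bal
1 | $2,793.04 | $67.03 | $908.37 | $1,951.70
2 | $1,951.70 | $67.03 | $908.37 | $1,110.36
3 | $1,110.36 | $67.03 | $908.37 | $269.02
4 | $269.02 | $67.03 | $336.05 | $0.00
Balance reaches $0.00 in week 4.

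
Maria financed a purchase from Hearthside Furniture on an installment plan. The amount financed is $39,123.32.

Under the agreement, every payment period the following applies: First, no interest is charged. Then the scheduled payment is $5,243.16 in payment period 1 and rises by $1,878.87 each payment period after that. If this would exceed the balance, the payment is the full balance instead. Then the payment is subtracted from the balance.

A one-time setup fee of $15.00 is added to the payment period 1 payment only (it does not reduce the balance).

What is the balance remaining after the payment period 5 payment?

# | Opening | Payment | Fee | End bal
1 | $39,123.32 | $5,243.16 | $15.00 | $33,880.16
2 | $33,880.16 | $7,122.03 | — | $26,758.13
3 | $26,758.13 | $9,000.90 | — | $17,757.23
4 | $17,757.23 | $10,879.77 | — | $6,877.46
5 | $6,877.46 | $6,877.46 | — | $0.00

$0.00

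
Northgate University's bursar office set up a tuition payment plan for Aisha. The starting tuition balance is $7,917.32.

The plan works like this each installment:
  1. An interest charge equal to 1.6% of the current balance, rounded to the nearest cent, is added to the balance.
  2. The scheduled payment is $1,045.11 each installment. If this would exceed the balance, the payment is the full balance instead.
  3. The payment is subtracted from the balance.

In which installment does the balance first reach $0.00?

9

Installment 1: $7,917.32 +$126.68 interest = $8,044.00; pay $1,045.11 → $6,998.89
Installment 2: $6,998.89 +$111.98 interest = $7,110.87; pay $1,045.11 → $6,065.76
Installment 3: $6,065.76 +$97.05 interest = $6,162.81; pay $1,045.11 → $5,117.70
Installment 4: $5,117.70 +$81.88 interest = $5,199.58; pay $1,045.11 → $4,154.47
Installment 5: $4,154.47 +$66.47 interest = $4,220.94; pay $1,045.11 → $3,175.83
Installment 6: $3,175.83 +$50.81 interest = $3,226.64; pay $1,045.11 → $2,181.53
Installment 7: $2,181.53 +$34.90 interest = $2,216.43; pay $1,045.11 → $1,171.32
Installment 8: $1,171.32 +$18.74 interest = $1,190.06; pay $1,045.11 → $144.95
Installment 9: $144.95 +$2.32 interest = $147.27; pay $147.27 → $0.00
Balance reaches $0.00 in installment 9.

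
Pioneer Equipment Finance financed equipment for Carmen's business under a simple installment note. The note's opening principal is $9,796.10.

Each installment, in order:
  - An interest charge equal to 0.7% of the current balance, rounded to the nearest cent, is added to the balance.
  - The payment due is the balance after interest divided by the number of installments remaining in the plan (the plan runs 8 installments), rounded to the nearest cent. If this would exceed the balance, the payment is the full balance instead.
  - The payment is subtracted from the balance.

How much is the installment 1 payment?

# | Opening | Interest | Payment | End bal
1 | $9,796.10 | $68.57 | $1,233.08 | $8,631.59

$1,233.08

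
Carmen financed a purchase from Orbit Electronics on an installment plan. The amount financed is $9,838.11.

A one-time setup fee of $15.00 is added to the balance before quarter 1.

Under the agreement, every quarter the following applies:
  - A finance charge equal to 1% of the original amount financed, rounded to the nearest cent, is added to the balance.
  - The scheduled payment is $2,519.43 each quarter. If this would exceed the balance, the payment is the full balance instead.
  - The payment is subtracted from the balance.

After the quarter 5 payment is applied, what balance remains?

Quarter 1: $9,853.11 +$98.38 interest = $9,951.49; pay $2,519.43 → $7,432.06
Quarter 2: $7,432.06 +$98.38 interest = $7,530.44; pay $2,519.43 → $5,011.01
Quarter 3: $5,011.01 +$98.38 interest = $5,109.39; pay $2,519.43 → $2,589.96
Quarter 4: $2,589.96 +$98.38 interest = $2,688.34; pay $2,519.43 → $168.91
Quarter 5: $168.91 +$98.38 interest = $267.29; pay $267.29 → $0.00

$0.00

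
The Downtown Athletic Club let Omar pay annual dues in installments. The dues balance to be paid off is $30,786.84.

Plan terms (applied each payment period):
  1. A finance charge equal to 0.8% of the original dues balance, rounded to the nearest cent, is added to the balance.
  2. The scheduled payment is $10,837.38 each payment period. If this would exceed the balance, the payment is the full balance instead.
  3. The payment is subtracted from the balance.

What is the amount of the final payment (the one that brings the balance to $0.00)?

$9,850.95

Payment period 1: opening $30,786.84; interest $246.29 → $31,033.13; payment $10,837.38; balance $20,195.75
Payment period 2: opening $20,195.75; interest $246.29 → $20,442.04; payment $10,837.38; balance $9,604.66
Payment period 3: opening $9,604.66; interest $246.29 → $9,850.95; payment $9,850.95; balance $0.00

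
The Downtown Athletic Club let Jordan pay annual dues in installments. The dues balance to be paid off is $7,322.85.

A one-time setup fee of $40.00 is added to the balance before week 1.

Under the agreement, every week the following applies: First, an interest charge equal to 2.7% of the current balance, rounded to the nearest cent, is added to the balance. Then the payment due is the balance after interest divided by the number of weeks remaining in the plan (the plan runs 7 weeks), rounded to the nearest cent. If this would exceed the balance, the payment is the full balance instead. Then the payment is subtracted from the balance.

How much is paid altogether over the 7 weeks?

$8,202.46

Week 1: opening $7,362.85; interest $198.80 → $7,561.65; payment $1,080.24; balance $6,481.41
Week 2: opening $6,481.41; interest $175.00 → $6,656.41; payment $1,109.40; balance $5,547.01
Week 3: opening $5,547.01; interest $149.77 → $5,696.78; payment $1,139.36; balance $4,557.42
Week 4: opening $4,557.42; interest $123.05 → $4,680.47; payment $1,170.12; balance $3,510.35
Week 5: opening $3,510.35; interest $94.78 → $3,605.13; payment $1,201.71; balance $2,403.42
Week 6: opening $2,403.42; interest $64.89 → $2,468.31; payment $1,234.16; balance $1,234.15
Week 7: opening $1,234.15; interest $33.32 → $1,267.47; payment $1,267.47; balance $0.00
Total paid: $8,202.46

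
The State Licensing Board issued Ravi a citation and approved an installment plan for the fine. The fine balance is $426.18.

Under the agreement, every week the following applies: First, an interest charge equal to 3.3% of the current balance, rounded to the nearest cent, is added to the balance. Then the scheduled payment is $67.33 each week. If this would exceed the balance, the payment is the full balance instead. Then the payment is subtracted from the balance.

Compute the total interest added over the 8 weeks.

Week 1: $426.18 +$14.06 interest = $440.24; pay $67.33 → $372.91
Week 2: $372.91 +$12.31 interest = $385.22; pay $67.33 → $317.89
Week 3: $317.89 +$10.49 interest = $328.38; pay $67.33 → $261.05
Week 4: $261.05 +$8.61 interest = $269.66; pay $67.33 → $202.33
Week 5: $202.33 +$6.68 interest = $209.01; pay $67.33 → $141.68
Week 6: $141.68 +$4.68 interest = $146.36; pay $67.33 → $79.03
Week 7: $79.03 +$2.61 interest = $81.64; pay $67.33 → $14.31
Week 8: $14.31 +$0.47 interest = $14.78; pay $14.78 → $0.00
Total interest: $14.06 + $12.31 + $10.49 + $8.61 + $6.68 + $4.68 + $2.61 + $0.47 = $59.91

$59.91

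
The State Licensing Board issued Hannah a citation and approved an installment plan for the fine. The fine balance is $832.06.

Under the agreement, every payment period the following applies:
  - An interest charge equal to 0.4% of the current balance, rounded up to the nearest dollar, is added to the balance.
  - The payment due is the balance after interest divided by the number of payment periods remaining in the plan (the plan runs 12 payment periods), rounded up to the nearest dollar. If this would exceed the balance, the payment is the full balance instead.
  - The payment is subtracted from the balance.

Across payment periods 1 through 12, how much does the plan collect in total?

$860.06

# | Opening | Interest | Payment | End bal
1 | $832.06 | $4.00 | $70.00 | $766.06
2 | $766.06 | $4.00 | $71.00 | $699.06
3 | $699.06 | $3.00 | $71.00 | $631.06
4 | $631.06 | $3.00 | $71.00 | $563.06
5 | $563.06 | $3.00 | $71.00 | $495.06
6 | $495.06 | $2.00 | $72.00 | $425.06
7 | $425.06 | $2.00 | $72.00 | $355.06
8 | $355.06 | $2.00 | $72.00 | $285.06
9 | $285.06 | $2.00 | $72.00 | $215.06
10 | $215.06 | $1.00 | $73.00 | $143.06
11 | $143.06 | $1.00 | $73.00 | $71.06
12 | $71.06 | $1.00 | $72.06 | $0.00
Total paid: $860.06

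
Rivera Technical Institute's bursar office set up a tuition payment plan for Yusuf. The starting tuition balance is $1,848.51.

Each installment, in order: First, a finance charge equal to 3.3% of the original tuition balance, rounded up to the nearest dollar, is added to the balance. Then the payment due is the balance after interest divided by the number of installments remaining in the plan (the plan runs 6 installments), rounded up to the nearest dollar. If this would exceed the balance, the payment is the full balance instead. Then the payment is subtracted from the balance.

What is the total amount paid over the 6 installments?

Installment 1: $1,848.51 +$62.00 interest = $1,910.51; pay $319.00 → $1,591.51
Installment 2: $1,591.51 +$62.00 interest = $1,653.51; pay $331.00 → $1,322.51
Installment 3: $1,322.51 +$62.00 interest = $1,384.51; pay $347.00 → $1,037.51
Installment 4: $1,037.51 +$62.00 interest = $1,099.51; pay $367.00 → $732.51
Installment 5: $732.51 +$62.00 interest = $794.51; pay $398.00 → $396.51
Installment 6: $396.51 +$62.00 interest = $458.51; pay $458.51 → $0.00
Total paid: $2,220.51

$2,220.51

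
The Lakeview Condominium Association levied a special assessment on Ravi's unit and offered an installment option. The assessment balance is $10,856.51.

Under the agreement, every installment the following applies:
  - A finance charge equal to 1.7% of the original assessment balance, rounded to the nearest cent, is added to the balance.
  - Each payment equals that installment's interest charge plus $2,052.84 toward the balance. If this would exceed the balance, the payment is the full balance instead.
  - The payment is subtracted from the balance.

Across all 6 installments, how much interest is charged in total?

$1,107.36

Installment 1: opening $10,856.51; interest $184.56 → $11,041.07; payment $2,237.40; balance $8,803.67
Installment 2: opening $8,803.67; interest $184.56 → $8,988.23; payment $2,237.40; balance $6,750.83
Installment 3: opening $6,750.83; interest $184.56 → $6,935.39; payment $2,237.40; balance $4,697.99
Installment 4: opening $4,697.99; interest $184.56 → $4,882.55; payment $2,237.40; balance $2,645.15
Installment 5: opening $2,645.15; interest $184.56 → $2,829.71; payment $2,237.40; balance $592.31
Installment 6: opening $592.31; interest $184.56 → $776.87; payment $776.87; balance $0.00
Total interest: $184.56 + $184.56 + $184.56 + $184.56 + $184.56 + $184.56 = $1,107.36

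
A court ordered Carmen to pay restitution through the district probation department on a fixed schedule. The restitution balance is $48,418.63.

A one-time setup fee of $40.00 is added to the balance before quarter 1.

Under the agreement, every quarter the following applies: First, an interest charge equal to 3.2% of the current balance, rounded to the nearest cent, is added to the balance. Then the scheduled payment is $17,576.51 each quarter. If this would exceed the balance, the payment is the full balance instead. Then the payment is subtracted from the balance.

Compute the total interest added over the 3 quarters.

Quarter 1: $48,458.63 +$1,550.68 interest = $50,009.31; pay $17,576.51 → $32,432.80
Quarter 2: $32,432.80 +$1,037.85 interest = $33,470.65; pay $17,576.51 → $15,894.14
Quarter 3: $15,894.14 +$508.61 interest = $16,402.75; pay $16,402.75 → $0.00
Total interest: $1,550.68 + $1,037.85 + $508.61 = $3,097.14

$3,097.14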